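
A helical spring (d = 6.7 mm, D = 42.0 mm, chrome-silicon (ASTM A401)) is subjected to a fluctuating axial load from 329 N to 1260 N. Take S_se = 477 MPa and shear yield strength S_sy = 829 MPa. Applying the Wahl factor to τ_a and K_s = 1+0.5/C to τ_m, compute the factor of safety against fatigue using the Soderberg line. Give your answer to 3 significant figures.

C = D/d = 42.0/6.7 = 6.2687; K_W = (4C−1)/(4C−4)+0.615/C = 1.2405; K_s = 1+0.5/C = 1.0798
F_a = (F_max−F_min)/2 = 465.5 N; F_m = (F_max+F_min)/2 = 794.5 N
τ_a = K_W·8F_aD/(πd³) = 1.2405 × 165.53 = 205.34 MPa
τ_m = K_s·8F_mD/(πd³) = 1.0798 × 282.53 = 305.06 MPa
Soderberg: 1/n_f = τ_a/S_se + τ_m/S_sy = 205.34/477 + 305.06/829 = 0.43048 + 0.36799 = 0.79846
n_f = 1/0.79846 = 1.252

1.25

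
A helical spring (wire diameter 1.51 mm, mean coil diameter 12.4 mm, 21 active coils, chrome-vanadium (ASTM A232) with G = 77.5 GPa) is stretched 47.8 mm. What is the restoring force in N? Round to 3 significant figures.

60.1 N

k = Gd⁴/(8D³N_a) = (77.5×10³)(1.51⁴)/(8·12.4³·21) = 1.2579 N/mm
F = k·δ = 1.2579 × 47.8 = 60.126 N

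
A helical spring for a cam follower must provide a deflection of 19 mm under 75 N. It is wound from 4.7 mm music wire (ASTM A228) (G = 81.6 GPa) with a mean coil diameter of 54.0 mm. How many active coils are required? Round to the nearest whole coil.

Required rate k = F/δ = 75/19 = 3.9474 N/mm
N_a = Gd⁴/(8D³k) = (81.6×10³ × 4.7⁴)/(8 × 54.0³ × 3.9474)
    = 3.98182e+07 / 4.97255e+06 = 8.008 → 8 coils

8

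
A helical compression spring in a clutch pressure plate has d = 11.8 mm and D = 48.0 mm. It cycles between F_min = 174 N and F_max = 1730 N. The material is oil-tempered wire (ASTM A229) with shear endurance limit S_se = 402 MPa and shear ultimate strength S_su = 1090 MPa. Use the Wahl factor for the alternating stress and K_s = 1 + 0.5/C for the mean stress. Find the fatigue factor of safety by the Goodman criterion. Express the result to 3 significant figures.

3.65

C = D/d = 48.0/11.8 = 4.0678; K_W = (4C−1)/(4C−4)+0.615/C = 1.3957; K_s = 1+0.5/C = 1.1229
F_a = (F_max−F_min)/2 = 778 N; F_m = (F_max+F_min)/2 = 952 N
τ_a = K_W·8F_aD/(πd³) = 1.3957 × 57.878 = 80.778 MPa
τ_m = K_s·8F_mD/(πd³) = 1.1229 × 70.823 = 79.528 MPa
Goodman: 1/n_f = τ_a/S_se + τ_m/S_su = 80.778/402 + 79.528/1090 = 0.20094 + 0.07296 = 0.2739
n_f = 1/0.2739 = 3.651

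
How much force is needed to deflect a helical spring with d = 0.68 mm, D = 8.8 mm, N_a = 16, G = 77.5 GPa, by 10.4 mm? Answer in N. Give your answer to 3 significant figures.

1.98 N

k = Gd⁴/(8D³N_a) = (77.5×10³)(0.68⁴)/(8·8.8³·16) = 0.18997 N/mm
F = k·δ = 0.18997 × 10.4 = 1.9757 N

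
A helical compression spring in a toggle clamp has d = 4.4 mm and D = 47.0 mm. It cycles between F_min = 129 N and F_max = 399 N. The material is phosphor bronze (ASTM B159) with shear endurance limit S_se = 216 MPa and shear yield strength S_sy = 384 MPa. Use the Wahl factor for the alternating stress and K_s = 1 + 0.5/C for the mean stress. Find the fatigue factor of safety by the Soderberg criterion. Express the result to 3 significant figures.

C = D/d = 47.0/4.4 = 10.6818; K_W = (4C−1)/(4C−4)+0.615/C = 1.1350; K_s = 1+0.5/C = 1.0468
F_a = (F_max−F_min)/2 = 135 N; F_m = (F_max+F_min)/2 = 264 N
τ_a = K_W·8F_aD/(πd³) = 1.1350 × 189.68 = 215.29 MPa
τ_m = K_s·8F_mD/(πd³) = 1.0468 × 370.92 = 388.29 MPa
Soderberg: 1/n_f = τ_a/S_se + τ_m/S_sy = 215.29/216 + 388.29/384 = 0.99671 + 1.01116 = 2.0079
n_f = 1/2.0079 = 0.498

0.498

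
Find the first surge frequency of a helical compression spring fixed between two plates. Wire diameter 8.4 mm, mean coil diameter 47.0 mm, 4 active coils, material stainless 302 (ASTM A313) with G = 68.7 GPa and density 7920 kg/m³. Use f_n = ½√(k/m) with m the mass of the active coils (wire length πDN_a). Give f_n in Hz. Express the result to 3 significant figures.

315 Hz

k = Gd⁴/(8D³N_a) = (68.7×10³)(8.4⁴)/(8·47.0³·4) = 102.95 N/mm = 1.0295e+05 N/m
Wire length L = πDN_a = π·47.0·4 = 590.62 mm
m = ρ·(πd²/4)·L = 7920 × 55.418×10⁻⁶ m² × 0.59062 m = 0.25923 kg
f_n = ½√(k/m) = 0.5·√(1.0295e+05/0.25923) = 0.5·√(3.9714e+05) = 315.1 Hz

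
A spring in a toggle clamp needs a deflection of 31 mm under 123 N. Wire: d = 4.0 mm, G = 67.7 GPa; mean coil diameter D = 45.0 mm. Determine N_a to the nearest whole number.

6

Required rate k = F/δ = 123/31 = 3.9677 N/mm
N_a = Gd⁴/(8D³k) = (67.7×10³ × 4.0⁴)/(8 × 45.0³ × 3.9677)
    = 1.73312e+07 / 2.89248e+06 = 5.992 → 6 coils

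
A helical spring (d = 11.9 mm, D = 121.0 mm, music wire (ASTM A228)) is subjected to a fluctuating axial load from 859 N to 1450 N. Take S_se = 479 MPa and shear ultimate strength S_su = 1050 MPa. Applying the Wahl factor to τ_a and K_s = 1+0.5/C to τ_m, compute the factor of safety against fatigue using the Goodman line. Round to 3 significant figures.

2.94

C = D/d = 121.0/11.9 = 10.1681; K_W = (4C−1)/(4C−4)+0.615/C = 1.1423; K_s = 1+0.5/C = 1.0492
F_a = (F_max−F_min)/2 = 295.5 N; F_m = (F_max+F_min)/2 = 1154.5 N
τ_a = K_W·8F_aD/(πd³) = 1.1423 × 54.031 = 61.719 MPa
τ_m = K_s·8F_mD/(πd³) = 1.0492 × 211.1 = 221.48 MPa
Goodman: 1/n_f = τ_a/S_se + τ_m/S_su = 61.719/479 + 221.48/1050 = 0.12885 + 0.21093 = 0.33978
n_f = 1/0.33978 = 2.943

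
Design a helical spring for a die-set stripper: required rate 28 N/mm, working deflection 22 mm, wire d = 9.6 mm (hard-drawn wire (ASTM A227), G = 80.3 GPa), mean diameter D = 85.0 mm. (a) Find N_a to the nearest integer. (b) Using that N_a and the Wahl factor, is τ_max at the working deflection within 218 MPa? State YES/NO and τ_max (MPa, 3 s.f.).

N_a = Gd⁴/(8D³k) = (80.3×10³)(9.6⁴)/(8·85.0³·28) = 4.958 → N_a = 5
Actual rate k = Gd⁴/(8D³·5) = 27.764 N/mm
Working load F = kδ = 27.764·22 = 610.81 N
C = 85.0/9.6 = 8.8542; K_W = (4C−1)/(4C−4)+0.615/C = 1.1649
τ_max = K_W·8FD/(πd³) = 1.1649·149.43 = 174.08 MPa
τ_max ≤ 218 MPa → acceptable

(a) 5 coils; (b) YES, τ_max = 174 MPa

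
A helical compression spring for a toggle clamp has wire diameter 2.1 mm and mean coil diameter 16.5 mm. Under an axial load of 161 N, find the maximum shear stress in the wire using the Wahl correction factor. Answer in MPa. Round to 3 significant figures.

Spring index C = D/d = 16.5/2.1 = 7.8571
K_W = (4C−1)/(4C−4) + 0.615/C = 30.429/27.429 + 0.0783 = 1.1876
τ₀ = 8FD/(πd³) = 8·161·16.5/(π·2.1³) = 21252/29.094 = 730.45 MPa
τ_max = K·τ₀ = 1.1876 × 730.45 = 867.52 MPa

868 MPa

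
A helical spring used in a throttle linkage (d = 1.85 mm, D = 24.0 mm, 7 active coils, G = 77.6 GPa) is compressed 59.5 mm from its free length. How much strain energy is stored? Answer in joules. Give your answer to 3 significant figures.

k = Gd⁴/(8D³N_a) = (77.6×10³)(1.85⁴)/(8·24.0³·7) = 1.1742 N/mm
U = ½kδ² = 0.5 × 1.1742 × 59.5² = 2078.4 N·mm = 2.0784 J

2.08 J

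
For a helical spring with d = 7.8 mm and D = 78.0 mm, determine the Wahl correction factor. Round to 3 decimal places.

1.145

C = D/d = 78.0/7.8 = 10.0000
K_W = (4C−1)/(4C−4) + 0.615/C = 39.000/36.000 + 0.0615 = 1.1448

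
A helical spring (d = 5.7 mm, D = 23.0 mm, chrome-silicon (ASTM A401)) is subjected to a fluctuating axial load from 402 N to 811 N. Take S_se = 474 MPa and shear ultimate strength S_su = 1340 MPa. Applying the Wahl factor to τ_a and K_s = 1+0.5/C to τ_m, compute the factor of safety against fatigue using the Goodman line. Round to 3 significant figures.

2.84

C = D/d = 23.0/5.7 = 4.0351; K_W = (4C−1)/(4C−4)+0.615/C = 1.3995; K_s = 1+0.5/C = 1.1239
F_a = (F_max−F_min)/2 = 204.5 N; F_m = (F_max+F_min)/2 = 606.5 N
τ_a = K_W·8F_aD/(πd³) = 1.3995 × 64.675 = 90.514 MPa
τ_m = K_s·8F_mD/(πd³) = 1.1239 × 191.81 = 215.58 MPa
Goodman: 1/n_f = τ_a/S_se + τ_m/S_su = 90.514/474 + 215.58/1340 = 0.19096 + 0.16088 = 0.35184
n_f = 1/0.35184 = 2.842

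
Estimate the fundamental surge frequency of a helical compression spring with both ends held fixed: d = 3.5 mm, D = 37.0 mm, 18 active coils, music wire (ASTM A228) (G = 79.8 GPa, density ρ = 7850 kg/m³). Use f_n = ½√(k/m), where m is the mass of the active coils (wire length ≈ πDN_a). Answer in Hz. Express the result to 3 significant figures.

51.0 Hz

k = Gd⁴/(8D³N_a) = (79.8×10³)(3.5⁴)/(8·37.0³·18) = 1.6418 N/mm = 1641.8 N/m
Wire length L = πDN_a = π·37.0·18 = 2092.3 mm
m = ρ·(πd²/4)·L = 7850 × 9.6211×10⁻⁶ m² × 2.0923 m = 0.15802 kg
f_n = ½√(k/m) = 0.5·√(1641.8/0.15802) = 0.5·√(10389) = 50.964 Hz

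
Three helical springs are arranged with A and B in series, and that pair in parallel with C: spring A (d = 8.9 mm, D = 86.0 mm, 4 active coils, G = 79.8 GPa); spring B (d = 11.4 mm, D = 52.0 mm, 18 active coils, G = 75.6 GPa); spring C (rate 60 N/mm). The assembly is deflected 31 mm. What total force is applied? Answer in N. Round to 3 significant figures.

k_A = Gd⁴/(8D³N_a) = (79.8×10³)(8.9⁴)/(8·86.0³·4) = 24.599 N/mm
k_B = Gd⁴/(8D³N_a) = (75.6×10³)(11.4⁴)/(8·52.0³·18) = 63.062 N/mm
Springs A,B series: k_AB = 1/(1/24.599+1/63.062) = 17.696 N/mm; parallel with C: k_eq = 17.696+60 = 77.696 N/mm
F = k_eq·δ = 77.696·31 = 2408.6 N

2410 N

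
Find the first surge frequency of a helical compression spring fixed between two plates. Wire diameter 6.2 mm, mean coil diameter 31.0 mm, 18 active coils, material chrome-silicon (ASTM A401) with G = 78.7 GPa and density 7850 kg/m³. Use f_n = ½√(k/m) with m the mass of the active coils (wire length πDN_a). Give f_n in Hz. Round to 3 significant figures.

128 Hz

k = Gd⁴/(8D³N_a) = (78.7×10³)(6.2⁴)/(8·31.0³·18) = 27.108 N/mm = 27108 N/m
Wire length L = πDN_a = π·31.0·18 = 1753 mm
m = ρ·(πd²/4)·L = 7850 × 30.191×10⁻⁶ m² × 1.753 m = 0.41546 kg
f_n = ½√(k/m) = 0.5·√(27108/0.41546) = 0.5·√(65248) = 127.72 Hz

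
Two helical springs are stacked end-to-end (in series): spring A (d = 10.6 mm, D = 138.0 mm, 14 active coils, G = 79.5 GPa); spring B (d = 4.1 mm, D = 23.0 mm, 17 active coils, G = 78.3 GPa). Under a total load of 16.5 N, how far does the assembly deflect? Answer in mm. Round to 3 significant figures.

k_A = Gd⁴/(8D³N_a) = (79.5×10³)(10.6⁴)/(8·138.0³·14) = 3.4099 N/mm
k_B = Gd⁴/(8D³N_a) = (78.3×10³)(4.1⁴)/(8·23.0³·17) = 13.371 N/mm
Series: 1/k_eq = 1/3.4099 + 1/13.371 = 0.36805; k_eq = 2.717 N/mm
δ = F/k_eq = 16.5/2.717 = 6.0729 mm

6.07 mm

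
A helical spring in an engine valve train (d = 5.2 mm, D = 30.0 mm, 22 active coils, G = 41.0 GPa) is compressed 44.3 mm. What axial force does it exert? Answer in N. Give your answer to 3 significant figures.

279 N

k = Gd⁴/(8D³N_a) = (41.0×10³)(5.2⁴)/(8·30.0³·22) = 6.3084 N/mm
F = k·δ = 6.3084 × 44.3 = 279.46 N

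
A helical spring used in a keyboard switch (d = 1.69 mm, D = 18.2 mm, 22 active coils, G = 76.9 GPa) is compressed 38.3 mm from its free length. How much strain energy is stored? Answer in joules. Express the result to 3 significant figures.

0.434 J

k = Gd⁴/(8D³N_a) = (76.9×10³)(1.69⁴)/(8·18.2³·22) = 0.59122 N/mm
U = ½kδ² = 0.5 × 0.59122 × 38.3² = 433.62 N·mm = 0.43362 J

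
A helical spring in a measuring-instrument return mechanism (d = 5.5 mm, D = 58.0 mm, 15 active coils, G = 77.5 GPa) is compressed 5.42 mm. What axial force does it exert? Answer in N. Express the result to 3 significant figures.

k = Gd⁴/(8D³N_a) = (77.5×10³)(5.5⁴)/(8·58.0³·15) = 3.0289 N/mm
F = k·δ = 3.0289 × 5.42 = 16.417 N

16.4 N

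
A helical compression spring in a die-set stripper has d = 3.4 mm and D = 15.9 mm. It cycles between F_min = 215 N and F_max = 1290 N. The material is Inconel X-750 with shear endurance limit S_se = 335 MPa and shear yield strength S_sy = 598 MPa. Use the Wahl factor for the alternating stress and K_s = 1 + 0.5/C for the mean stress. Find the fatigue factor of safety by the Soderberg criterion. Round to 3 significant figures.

0.275

C = D/d = 15.9/3.4 = 4.6765; K_W = (4C−1)/(4C−4)+0.615/C = 1.3355; K_s = 1+0.5/C = 1.1069
F_a = (F_max−F_min)/2 = 537.5 N; F_m = (F_max+F_min)/2 = 752.5 N
τ_a = K_W·8F_aD/(πd³) = 1.3355 × 553.71 = 739.48 MPa
τ_m = K_s·8F_mD/(πd³) = 1.1069 × 775.19 = 858.07 MPa
Soderberg: 1/n_f = τ_a/S_se + τ_m/S_sy = 739.48/335 + 858.07/598 = 2.20740 + 1.43490 = 3.6423
n_f = 1/3.6423 = 0.2746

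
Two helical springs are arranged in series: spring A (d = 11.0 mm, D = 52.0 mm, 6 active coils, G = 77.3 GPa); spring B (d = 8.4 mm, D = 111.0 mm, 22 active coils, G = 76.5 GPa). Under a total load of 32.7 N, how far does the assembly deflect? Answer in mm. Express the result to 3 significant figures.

k_A = Gd⁴/(8D³N_a) = (77.3×10³)(11.0⁴)/(8·52.0³·6) = 167.69 N/mm
k_B = Gd⁴/(8D³N_a) = (76.5×10³)(8.4⁴)/(8·111.0³·22) = 1.5823 N/mm
Series: 1/k_eq = 1/167.69 + 1/1.5823 = 0.63794; k_eq = 1.5675 N/mm
δ = F/k_eq = 32.7/1.5675 = 20.861 mm

20.9 mm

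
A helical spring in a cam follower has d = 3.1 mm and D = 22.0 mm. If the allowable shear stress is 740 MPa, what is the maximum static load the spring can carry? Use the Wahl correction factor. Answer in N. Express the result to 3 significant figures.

C = D/d = 22.0/3.1 = 7.0968
K_W = (4C−1)/(4C−4) + 0.615/C = 27.387/24.387 + 0.0867 = 1.2097
τ_max = K·8FD/(πd³) → F_max = τ_allow·πd³/(8DK)
F_max = 740·π·3.1³/(8·22.0·1.2097) = 69257/212.9 = 325.3 N

325 N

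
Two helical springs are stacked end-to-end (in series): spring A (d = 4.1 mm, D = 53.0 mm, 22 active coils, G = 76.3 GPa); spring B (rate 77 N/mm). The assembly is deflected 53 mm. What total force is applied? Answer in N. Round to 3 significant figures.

43.1 N

k_A = Gd⁴/(8D³N_a) = (76.3×10³)(4.1⁴)/(8·53.0³·22) = 0.82285 N/mm
Series: 1/k_eq = 1/0.82285 + 1/77 = 1.2283; k_eq = 0.81415 N/mm
F = k_eq·δ = 0.81415·53 = 43.15 N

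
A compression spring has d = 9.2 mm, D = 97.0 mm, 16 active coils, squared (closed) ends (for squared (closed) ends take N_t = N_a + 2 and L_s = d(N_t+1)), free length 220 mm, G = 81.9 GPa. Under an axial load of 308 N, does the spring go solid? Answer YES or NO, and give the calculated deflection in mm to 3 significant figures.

k = Gd⁴/(8D³N_a) = (81.9×10³)(9.2⁴)/(8·97.0³·16) = 5.0224 N/mm
N_t = 18; L_s = 9.2·19 = 174.8 mm; δ_solid = L₀ − L_s = 220 − 174.8 = 45.2 mm
δ = F/k = 308/5.0224 = 61.325 mm
δ ≥ δ_solid → spring goes solid

YES, δ = 61.3 mm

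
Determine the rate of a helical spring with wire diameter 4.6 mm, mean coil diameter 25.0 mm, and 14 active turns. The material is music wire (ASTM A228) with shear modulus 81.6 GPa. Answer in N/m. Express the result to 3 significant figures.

20900 N/m

k = Gd⁴/(8D³N_a) = (81.6×10³ × 4.6⁴) / (8 × 25.0³ × 14)
  = 3.6536e+07 / 1.75e+06 = 20.878 N/mm = 20878 N/m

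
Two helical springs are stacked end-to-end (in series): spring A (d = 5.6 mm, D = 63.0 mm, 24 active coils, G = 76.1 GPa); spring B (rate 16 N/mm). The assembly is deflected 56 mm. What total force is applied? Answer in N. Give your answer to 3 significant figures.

k_A = Gd⁴/(8D³N_a) = (76.1×10³)(5.6⁴)/(8·63.0³·24) = 1.5589 N/mm
Series: 1/k_eq = 1/1.5589 + 1/16 = 0.70398; k_eq = 1.4205 N/mm
F = k_eq·δ = 1.4205·56 = 79.547 N

79.5 N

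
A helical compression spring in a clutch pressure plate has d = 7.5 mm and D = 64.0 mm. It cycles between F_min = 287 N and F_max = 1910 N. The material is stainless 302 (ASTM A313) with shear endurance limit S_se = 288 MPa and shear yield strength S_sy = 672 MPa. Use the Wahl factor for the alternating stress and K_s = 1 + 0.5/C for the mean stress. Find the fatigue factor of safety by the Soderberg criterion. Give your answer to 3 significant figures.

C = D/d = 64.0/7.5 = 8.5333; K_W = (4C−1)/(4C−4)+0.615/C = 1.1716; K_s = 1+0.5/C = 1.0586
F_a = (F_max−F_min)/2 = 811.5 N; F_m = (F_max+F_min)/2 = 1098.5 N
τ_a = K_W·8F_aD/(πd³) = 1.1716 × 313.49 = 367.29 MPa
τ_m = K_s·8F_mD/(πd³) = 1.0586 × 424.36 = 449.23 MPa
Soderberg: 1/n_f = τ_a/S_se + τ_m/S_sy = 367.29/288 + 449.23/672 = 1.27533 + 0.66849 = 1.9438
n_f = 1/1.9438 = 0.5145

0.514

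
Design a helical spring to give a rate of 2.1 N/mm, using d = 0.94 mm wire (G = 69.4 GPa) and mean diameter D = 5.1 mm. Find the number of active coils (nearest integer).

24

N_a = Gd⁴/(8D³k) = (69.4×10³ × 0.94⁴)/(8 × 5.1³ × 2.1)
    = 54184 / 2228.54 = 24.31 → 24 coils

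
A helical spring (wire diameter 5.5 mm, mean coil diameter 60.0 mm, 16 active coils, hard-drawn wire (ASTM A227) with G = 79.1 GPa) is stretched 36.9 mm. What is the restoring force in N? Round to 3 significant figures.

96.6 N

k = Gd⁴/(8D³N_a) = (79.1×10³)(5.5⁴)/(8·60.0³·16) = 2.618 N/mm
F = k·δ = 2.618 × 36.9 = 96.603 N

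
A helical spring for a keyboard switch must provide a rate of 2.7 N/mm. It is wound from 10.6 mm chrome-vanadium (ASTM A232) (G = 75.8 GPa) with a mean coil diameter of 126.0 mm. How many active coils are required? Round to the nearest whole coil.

N_a = Gd⁴/(8D³k) = (75.8×10³ × 10.6⁴)/(8 × 126.0³ × 2.7)
    = 9.56958e+08 / 4.32081e+07 = 22.15 → 22 coils

22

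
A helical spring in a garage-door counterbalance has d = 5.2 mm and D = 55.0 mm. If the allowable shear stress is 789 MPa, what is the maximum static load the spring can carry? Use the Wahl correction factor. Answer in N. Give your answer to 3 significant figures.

697 N

C = D/d = 55.0/5.2 = 10.5769
K_W = (4C−1)/(4C−4) + 0.615/C = 41.308/38.308 + 0.0581 = 1.1365
τ_max = K·8FD/(πd³) → F_max = τ_allow·πd³/(8DK)
F_max = 789·π·5.2³/(8·55.0·1.1365) = 3.4853e+05/500.04 = 697 N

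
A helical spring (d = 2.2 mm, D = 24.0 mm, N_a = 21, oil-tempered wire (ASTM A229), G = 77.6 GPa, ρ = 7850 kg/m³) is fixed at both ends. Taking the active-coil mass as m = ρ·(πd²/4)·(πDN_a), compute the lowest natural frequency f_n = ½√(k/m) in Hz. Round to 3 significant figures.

64.4 Hz

k = Gd⁴/(8D³N_a) = (77.6×10³)(2.2⁴)/(8·24.0³·21) = 0.78273 N/mm = 782.73 N/m
Wire length L = πDN_a = π·24.0·21 = 1583.4 mm
m = ρ·(πd²/4)·L = 7850 × 3.8013×10⁻⁶ m² × 1.5834 m = 0.047248 kg
f_n = ½√(k/m) = 0.5·√(782.73/0.047248) = 0.5·√(16566) = 64.355 Hz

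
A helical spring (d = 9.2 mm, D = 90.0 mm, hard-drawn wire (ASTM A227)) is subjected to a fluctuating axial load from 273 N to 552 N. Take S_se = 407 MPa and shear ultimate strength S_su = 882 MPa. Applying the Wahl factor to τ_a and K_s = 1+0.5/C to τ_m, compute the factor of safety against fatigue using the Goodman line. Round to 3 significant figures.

C = D/d = 90.0/9.2 = 9.7826; K_W = (4C−1)/(4C−4)+0.615/C = 1.1483; K_s = 1+0.5/C = 1.0511
F_a = (F_max−F_min)/2 = 139.5 N; F_m = (F_max+F_min)/2 = 412.5 N
τ_a = K_W·8F_aD/(πd³) = 1.1483 × 41.058 = 47.145 MPa
τ_m = K_s·8F_mD/(πd³) = 1.0511 × 121.41 = 127.61 MPa
Goodman: 1/n_f = τ_a/S_se + τ_m/S_su = 47.145/407 + 127.61/882 = 0.11584 + 0.14468 = 0.26052
n_f = 1/0.26052 = 3.838

3.84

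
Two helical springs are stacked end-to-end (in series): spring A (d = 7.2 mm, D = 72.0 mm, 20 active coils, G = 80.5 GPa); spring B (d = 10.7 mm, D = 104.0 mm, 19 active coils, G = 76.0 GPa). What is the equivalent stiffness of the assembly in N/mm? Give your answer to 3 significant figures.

2.23 N/mm

k_A = Gd⁴/(8D³N_a) = (80.5×10³)(7.2⁴)/(8·72.0³·20) = 3.6225 N/mm
k_B = Gd⁴/(8D³N_a) = (76.0×10³)(10.7⁴)/(8·104.0³·19) = 5.8265 N/mm
Series: 1/k_eq = 1/3.6225 + 1/5.8265 = 0.44768; k_eq = 2.2337 N/mm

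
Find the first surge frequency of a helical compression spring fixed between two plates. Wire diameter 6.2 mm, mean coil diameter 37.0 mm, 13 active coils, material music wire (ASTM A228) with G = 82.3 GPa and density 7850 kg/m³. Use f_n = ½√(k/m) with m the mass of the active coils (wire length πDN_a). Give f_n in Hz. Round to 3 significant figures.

127 Hz

k = Gd⁴/(8D³N_a) = (82.3×10³)(6.2⁴)/(8·37.0³·13) = 23.085 N/mm = 23085 N/m
Wire length L = πDN_a = π·37.0·13 = 1511.1 mm
m = ρ·(πd²/4)·L = 7850 × 30.191×10⁻⁶ m² × 1.5111 m = 0.35813 kg
f_n = ½√(k/m) = 0.5·√(23085/0.35813) = 0.5·√(64460) = 126.94 Hz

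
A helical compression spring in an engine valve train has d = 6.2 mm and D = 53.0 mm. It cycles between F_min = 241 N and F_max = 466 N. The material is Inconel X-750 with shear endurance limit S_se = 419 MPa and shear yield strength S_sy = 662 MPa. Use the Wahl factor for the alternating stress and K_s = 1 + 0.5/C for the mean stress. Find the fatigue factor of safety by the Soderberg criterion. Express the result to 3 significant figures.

C = D/d = 53.0/6.2 = 8.5484; K_W = (4C−1)/(4C−4)+0.615/C = 1.1713; K_s = 1+0.5/C = 1.0585
F_a = (F_max−F_min)/2 = 112.5 N; F_m = (F_max+F_min)/2 = 353.5 N
τ_a = K_W·8F_aD/(πd³) = 1.1713 × 63.708 = 74.621 MPa
τ_m = K_s·8F_mD/(πd³) = 1.0585 × 200.18 = 211.89 MPa
Soderberg: 1/n_f = τ_a/S_se + τ_m/S_sy = 74.621/419 + 211.89/662 = 0.17809 + 0.32008 = 0.49817
n_f = 1/0.49817 = 2.007

2.01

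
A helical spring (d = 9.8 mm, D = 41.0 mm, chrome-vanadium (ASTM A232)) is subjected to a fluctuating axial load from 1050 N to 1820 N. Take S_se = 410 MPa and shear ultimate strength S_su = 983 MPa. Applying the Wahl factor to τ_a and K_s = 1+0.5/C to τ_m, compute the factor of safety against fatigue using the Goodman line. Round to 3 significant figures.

3.07

C = D/d = 41.0/9.8 = 4.1837; K_W = (4C−1)/(4C−4)+0.615/C = 1.3826; K_s = 1+0.5/C = 1.1195
F_a = (F_max−F_min)/2 = 385 N; F_m = (F_max+F_min)/2 = 1435 N
τ_a = K_W·8F_aD/(πd³) = 1.3826 × 42.708 = 59.047 MPa
τ_m = K_s·8F_mD/(πd³) = 1.1195 × 159.18 = 178.21 MPa
Goodman: 1/n_f = τ_a/S_se + τ_m/S_su = 59.047/410 + 178.21/983 = 0.14402 + 0.18129 = 0.32531
n_f = 1/0.32531 = 3.074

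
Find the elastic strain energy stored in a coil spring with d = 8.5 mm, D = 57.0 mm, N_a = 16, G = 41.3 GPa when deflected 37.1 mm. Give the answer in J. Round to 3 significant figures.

6.26 J

k = Gd⁴/(8D³N_a) = (41.3×10³)(8.5⁴)/(8·57.0³·16) = 9.0948 N/mm
U = ½kδ² = 0.5 × 9.0948 × 37.1² = 6259.1 N·mm = 6.2591 J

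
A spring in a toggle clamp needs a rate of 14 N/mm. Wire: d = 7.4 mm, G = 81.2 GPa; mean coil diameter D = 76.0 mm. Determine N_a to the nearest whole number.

5

N_a = Gd⁴/(8D³k) = (81.2×10³ × 7.4⁴)/(8 × 76.0³ × 14)
    = 2.43491e+08 / 4.91653e+07 = 4.952 → 5 coils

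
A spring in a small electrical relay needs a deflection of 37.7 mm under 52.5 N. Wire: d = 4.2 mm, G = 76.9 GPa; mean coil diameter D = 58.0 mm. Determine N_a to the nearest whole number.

11

Required rate k = F/δ = 52.5/37.7 = 1.3926 N/mm
N_a = Gd⁴/(8D³k) = (76.9×10³ × 4.2⁴)/(8 × 58.0³ × 1.3926)
    = 2.39289e+07 / 2.17366e+06 = 11.01 → 11 coils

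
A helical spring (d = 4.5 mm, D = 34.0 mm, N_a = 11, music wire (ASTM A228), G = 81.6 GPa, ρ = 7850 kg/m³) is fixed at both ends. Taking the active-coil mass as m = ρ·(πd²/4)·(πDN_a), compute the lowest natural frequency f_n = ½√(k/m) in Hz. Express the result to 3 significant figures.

k = Gd⁴/(8D³N_a) = (81.6×10³)(4.5⁴)/(8·34.0³·11) = 9.6743 N/mm = 9674.3 N/m
Wire length L = πDN_a = π·34.0·11 = 1175 mm
m = ρ·(πd²/4)·L = 7850 × 15.904×10⁻⁶ m² × 1.175 m = 0.14669 kg
f_n = ½√(k/m) = 0.5·√(9674.3/0.14669) = 0.5·√(65950) = 128.4 Hz

128 Hz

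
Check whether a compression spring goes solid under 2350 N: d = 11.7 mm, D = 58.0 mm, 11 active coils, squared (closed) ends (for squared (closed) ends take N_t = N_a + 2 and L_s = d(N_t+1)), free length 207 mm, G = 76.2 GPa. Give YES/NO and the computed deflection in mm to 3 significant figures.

k = Gd⁴/(8D³N_a) = (76.2×10³)(11.7⁴)/(8·58.0³·11) = 83.163 N/mm
N_t = 13; L_s = 11.7·14 = 163.8 mm; δ_solid = L₀ − L_s = 207 − 163.8 = 43.2 mm
δ = F/k = 2350/83.163 = 28.258 mm
δ < δ_solid → spring does not go solid

NO, δ = 28.3 mm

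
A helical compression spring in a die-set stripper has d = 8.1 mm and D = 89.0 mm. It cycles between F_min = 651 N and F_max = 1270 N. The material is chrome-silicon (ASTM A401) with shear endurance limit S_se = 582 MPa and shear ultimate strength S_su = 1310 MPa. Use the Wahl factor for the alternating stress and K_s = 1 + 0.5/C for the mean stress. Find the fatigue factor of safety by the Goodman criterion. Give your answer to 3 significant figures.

1.71

C = D/d = 89.0/8.1 = 10.9877; K_W = (4C−1)/(4C−4)+0.615/C = 1.1311; K_s = 1+0.5/C = 1.0455
F_a = (F_max−F_min)/2 = 309.5 N; F_m = (F_max+F_min)/2 = 960.5 N
τ_a = K_W·8F_aD/(πd³) = 1.1311 × 131.99 = 149.29 MPa
τ_m = K_s·8F_mD/(πd³) = 1.0455 × 409.61 = 428.25 MPa
Goodman: 1/n_f = τ_a/S_se + τ_m/S_su = 149.29/582 + 428.25/1310 = 0.25651 + 0.32691 = 0.58342
n_f = 1/0.58342 = 1.714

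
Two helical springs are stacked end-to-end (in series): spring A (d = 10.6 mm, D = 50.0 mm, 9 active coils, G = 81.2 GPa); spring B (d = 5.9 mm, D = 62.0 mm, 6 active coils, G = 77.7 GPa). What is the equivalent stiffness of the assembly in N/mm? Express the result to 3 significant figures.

7.68 N/mm

k_A = Gd⁴/(8D³N_a) = (81.2×10³)(10.6⁴)/(8·50.0³·9) = 113.9 N/mm
k_B = Gd⁴/(8D³N_a) = (77.7×10³)(5.9⁴)/(8·62.0³·6) = 8.2302 N/mm
Series: 1/k_eq = 1/113.9 + 1/8.2302 = 0.13028; k_eq = 7.6756 N/mm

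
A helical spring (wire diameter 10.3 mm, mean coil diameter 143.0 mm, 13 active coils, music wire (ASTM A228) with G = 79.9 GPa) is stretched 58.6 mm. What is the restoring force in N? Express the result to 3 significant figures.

173 N

k = Gd⁴/(8D³N_a) = (79.9×10³)(10.3⁴)/(8·143.0³·13) = 2.957 N/mm
F = k·δ = 2.957 × 58.6 = 173.28 N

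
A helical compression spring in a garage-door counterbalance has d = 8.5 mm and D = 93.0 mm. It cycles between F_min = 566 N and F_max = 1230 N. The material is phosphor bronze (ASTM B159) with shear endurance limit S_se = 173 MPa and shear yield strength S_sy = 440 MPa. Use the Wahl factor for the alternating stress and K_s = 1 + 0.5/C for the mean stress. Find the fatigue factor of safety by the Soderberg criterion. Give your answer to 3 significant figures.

0.602

C = D/d = 93.0/8.5 = 10.9412; K_W = (4C−1)/(4C−4)+0.615/C = 1.1317; K_s = 1+0.5/C = 1.0457
F_a = (F_max−F_min)/2 = 332 N; F_m = (F_max+F_min)/2 = 898 N
τ_a = K_W·8F_aD/(πd³) = 1.1317 × 128.03 = 144.88 MPa
τ_m = K_s·8F_mD/(πd³) = 1.0457 × 346.29 = 362.12 MPa
Soderberg: 1/n_f = τ_a/S_se + τ_m/S_sy = 144.88/173 + 362.12/440 = 0.83747 + 0.82299 = 1.6605
n_f = 1/1.6605 = 0.6022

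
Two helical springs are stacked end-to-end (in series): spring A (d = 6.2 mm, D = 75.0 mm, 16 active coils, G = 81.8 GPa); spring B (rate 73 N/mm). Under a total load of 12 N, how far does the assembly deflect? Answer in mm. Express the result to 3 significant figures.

k_A = Gd⁴/(8D³N_a) = (81.8×10³)(6.2⁴)/(8·75.0³·16) = 2.2383 N/mm
Series: 1/k_eq = 1/2.2383 + 1/73 = 0.46046; k_eq = 2.1718 N/mm
δ = F/k_eq = 12/2.1718 = 5.5255 mm

5.53 mm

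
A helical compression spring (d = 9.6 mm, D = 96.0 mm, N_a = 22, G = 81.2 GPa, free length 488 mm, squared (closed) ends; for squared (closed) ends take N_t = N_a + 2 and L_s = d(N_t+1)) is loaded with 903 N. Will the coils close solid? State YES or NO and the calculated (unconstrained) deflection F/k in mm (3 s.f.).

NO, δ = 204 mm

k = Gd⁴/(8D³N_a) = (81.2×10³)(9.6⁴)/(8·96.0³·22) = 4.4291 N/mm
N_t = 24; L_s = 9.6·25 = 240 mm; δ_solid = L₀ − L_s = 488 − 240 = 248 mm
δ = F/k = 903/4.4291 = 203.88 mm
δ < δ_solid → spring does not go solid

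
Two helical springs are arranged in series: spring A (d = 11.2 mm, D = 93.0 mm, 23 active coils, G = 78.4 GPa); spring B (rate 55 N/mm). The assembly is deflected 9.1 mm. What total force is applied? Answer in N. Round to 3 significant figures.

k_A = Gd⁴/(8D³N_a) = (78.4×10³)(11.2⁴)/(8·93.0³·23) = 8.3353 N/mm
Series: 1/k_eq = 1/8.3353 + 1/55 = 0.13815; k_eq = 7.2383 N/mm
F = k_eq·δ = 7.2383·9.1 = 65.869 N

65.9 N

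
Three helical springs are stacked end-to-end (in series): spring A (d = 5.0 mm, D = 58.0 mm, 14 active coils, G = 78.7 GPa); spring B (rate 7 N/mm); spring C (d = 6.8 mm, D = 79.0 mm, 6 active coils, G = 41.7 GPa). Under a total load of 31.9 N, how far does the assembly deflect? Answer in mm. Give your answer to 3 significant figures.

27.2 mm

k_A = Gd⁴/(8D³N_a) = (78.7×10³)(5.0⁴)/(8·58.0³·14) = 2.2509 N/mm
k_C = Gd⁴/(8D³N_a) = (41.7×10³)(6.8⁴)/(8·79.0³·6) = 3.7675 N/mm
Series: 1/k_eq = 1/2.2509 + 1/7 + 1/3.7675 = 0.85256; k_eq = 1.1729 N/mm
δ = F/k_eq = 31.9/1.1729 = 27.197 mm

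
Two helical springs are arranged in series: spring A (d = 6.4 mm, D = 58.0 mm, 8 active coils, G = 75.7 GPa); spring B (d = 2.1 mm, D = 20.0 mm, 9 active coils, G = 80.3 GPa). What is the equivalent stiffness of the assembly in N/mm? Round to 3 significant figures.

k_A = Gd⁴/(8D³N_a) = (75.7×10³)(6.4⁴)/(8·58.0³·8) = 10.171 N/mm
k_B = Gd⁴/(8D³N_a) = (80.3×10³)(2.1⁴)/(8·20.0³·9) = 2.7113 N/mm
Series: 1/k_eq = 1/10.171 + 1/2.7113 = 0.46715; k_eq = 2.1406 N/mm

2.14 N/mm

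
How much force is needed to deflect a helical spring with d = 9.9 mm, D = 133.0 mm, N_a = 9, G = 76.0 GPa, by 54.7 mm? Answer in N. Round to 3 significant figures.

236 N

k = Gd⁴/(8D³N_a) = (76.0×10³)(9.9⁴)/(8·133.0³·9) = 4.3099 N/mm
F = k·δ = 4.3099 × 54.7 = 235.75 N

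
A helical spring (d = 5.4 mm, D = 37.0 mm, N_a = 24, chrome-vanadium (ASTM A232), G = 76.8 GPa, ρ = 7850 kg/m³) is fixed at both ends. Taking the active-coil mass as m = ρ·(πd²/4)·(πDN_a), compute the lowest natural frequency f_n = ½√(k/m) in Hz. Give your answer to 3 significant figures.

k = Gd⁴/(8D³N_a) = (76.8×10³)(5.4⁴)/(8·37.0³·24) = 6.7148 N/mm = 6714.8 N/m
Wire length L = πDN_a = π·37.0·24 = 2789.7 mm
m = ρ·(πd²/4)·L = 7850 × 22.902×10⁻⁶ m² × 2.7897 m = 0.50154 kg
f_n = ½√(k/m) = 0.5·√(6714.8/0.50154) = 0.5·√(13388) = 57.854 Hz

57.9 Hz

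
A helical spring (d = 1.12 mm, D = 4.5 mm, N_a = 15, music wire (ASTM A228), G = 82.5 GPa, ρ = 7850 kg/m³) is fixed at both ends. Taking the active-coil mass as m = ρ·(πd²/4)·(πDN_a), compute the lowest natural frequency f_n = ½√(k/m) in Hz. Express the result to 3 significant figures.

1350 Hz

k = Gd⁴/(8D³N_a) = (82.5×10³)(1.12⁴)/(8·4.5³·15) = 11.872 N/mm = 11872 N/m
Wire length L = πDN_a = π·4.5·15 = 212.06 mm
m = ρ·(πd²/4)·L = 7850 × 0.9852×10⁻⁶ m² × 0.21206 m = 0.00164 kg
f_n = ½√(k/m) = 0.5·√(11872/0.00164) = 0.5·√(7.2387e+06) = 1345.2 Hz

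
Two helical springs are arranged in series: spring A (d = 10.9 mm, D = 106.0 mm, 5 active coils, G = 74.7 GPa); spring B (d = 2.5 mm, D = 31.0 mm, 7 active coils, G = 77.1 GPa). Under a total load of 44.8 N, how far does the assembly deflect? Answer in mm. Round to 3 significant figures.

k_A = Gd⁴/(8D³N_a) = (74.7×10³)(10.9⁴)/(8·106.0³·5) = 22.133 N/mm
k_B = Gd⁴/(8D³N_a) = (77.1×10³)(2.5⁴)/(8·31.0³·7) = 1.8053 N/mm
Series: 1/k_eq = 1/22.133 + 1/1.8053 = 0.59912; k_eq = 1.6691 N/mm
δ = F/k_eq = 44.8/1.6691 = 26.84 mm

26.8 mm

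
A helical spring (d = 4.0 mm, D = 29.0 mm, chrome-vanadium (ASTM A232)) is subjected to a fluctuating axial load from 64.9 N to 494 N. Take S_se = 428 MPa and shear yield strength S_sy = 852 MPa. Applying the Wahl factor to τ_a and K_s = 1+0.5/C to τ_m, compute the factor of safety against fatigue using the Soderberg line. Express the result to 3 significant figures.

C = D/d = 29.0/4.0 = 7.2500; K_W = (4C−1)/(4C−4)+0.615/C = 1.2048; K_s = 1+0.5/C = 1.0690
F_a = (F_max−F_min)/2 = 214.55 N; F_m = (F_max+F_min)/2 = 279.45 N
τ_a = K_W·8F_aD/(πd³) = 1.2048 × 247.56 = 298.27 MPa
τ_m = K_s·8F_mD/(πd³) = 1.0690 × 322.45 = 344.69 MPa
Soderberg: 1/n_f = τ_a/S_se + τ_m/S_sy = 298.27/428 + 344.69/852 = 0.69690 + 0.40456 = 1.1015
n_f = 1/1.1015 = 0.9079

0.908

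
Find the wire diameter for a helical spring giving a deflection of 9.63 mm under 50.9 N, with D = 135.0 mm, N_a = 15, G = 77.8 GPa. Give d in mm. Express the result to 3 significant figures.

Required rate k = F/δ = 50.9/9.63 = 5.2856 N/mm
d = (8D³N_a·k / G)^(1/4) = (8·135.0³·15·5.2856 / (77.8×10³))^0.25
  = (20058)^0.25 = 11.9007 mm

11.9 mm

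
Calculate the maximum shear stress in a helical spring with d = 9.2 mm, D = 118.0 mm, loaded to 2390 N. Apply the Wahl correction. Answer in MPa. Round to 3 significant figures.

1020 MPa

Spring index C = D/d = 118.0/9.2 = 12.8261
K_W = (4C−1)/(4C−4) + 0.615/C = 50.304/47.304 + 0.0479 = 1.1114
τ₀ = 8FD/(πd³) = 8·2390·118.0/(π·9.2³) = 2.25616e+06/2446.3 = 922.27 MPa
τ_max = K·τ₀ = 1.1114 × 922.27 = 1025 MPa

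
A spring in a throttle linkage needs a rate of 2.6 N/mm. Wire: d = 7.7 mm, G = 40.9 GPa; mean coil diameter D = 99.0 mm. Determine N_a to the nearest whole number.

7

N_a = Gd⁴/(8D³k) = (40.9×10³ × 7.7⁴)/(8 × 99.0³ × 2.6)
    = 1.43776e+08 / 2.01822e+07 = 7.124 → 7 coils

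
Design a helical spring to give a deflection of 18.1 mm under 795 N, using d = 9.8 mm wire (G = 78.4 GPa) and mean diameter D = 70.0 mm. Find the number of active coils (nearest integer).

Required rate k = F/δ = 795/18.1 = 43.923 N/mm
N_a = Gd⁴/(8D³k) = (78.4×10³ × 9.8⁴)/(8 × 70.0³ × 43.923)
    = 7.23137e+08 / 1.20524e+08 = 6 → 6 coils

6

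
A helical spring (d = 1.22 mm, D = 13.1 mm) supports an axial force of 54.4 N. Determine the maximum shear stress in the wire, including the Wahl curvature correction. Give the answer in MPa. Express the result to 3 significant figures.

Spring index C = D/d = 13.1/1.22 = 10.7377
K_W = (4C−1)/(4C−4) + 0.615/C = 41.951/38.951 + 0.0573 = 1.1343
τ₀ = 8FD/(πd³) = 8·54.4·13.1/(π·1.22³) = 5701.12/5.7047 = 999.38 MPa
τ_max = K·τ₀ = 1.1343 × 999.38 = 1133.6 MPa

1130 MPa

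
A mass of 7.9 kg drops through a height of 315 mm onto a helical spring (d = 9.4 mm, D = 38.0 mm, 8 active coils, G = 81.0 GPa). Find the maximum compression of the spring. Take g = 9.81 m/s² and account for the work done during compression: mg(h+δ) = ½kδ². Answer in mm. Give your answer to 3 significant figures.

16.9 mm

k = Gd⁴/(8D³N_a) = (81.0×10³)(9.4⁴)/(8·38.0³·8) = 180.08 N/mm
W = mg = 7.9 × 9.81 = 77.499 N
½kδ² − Wδ − Wh = 0 → δ = (W + √(W² + 2kWh))/k
δ = (77.499 + √(6006.1 + 8.7923e+06))/180.08 = (77.499 + 2966.2)/180.08 = 16.902 mm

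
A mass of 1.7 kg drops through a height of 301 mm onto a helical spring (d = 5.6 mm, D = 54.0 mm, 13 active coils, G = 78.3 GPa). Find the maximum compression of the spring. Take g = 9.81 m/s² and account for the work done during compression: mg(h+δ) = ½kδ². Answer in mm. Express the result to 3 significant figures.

k = Gd⁴/(8D³N_a) = (78.3×10³)(5.6⁴)/(8·54.0³·13) = 4.7022 N/mm
W = mg = 1.7 × 9.81 = 16.677 N
½kδ² − Wδ − Wh = 0 → δ = (W + √(W² + 2kWh))/k
δ = (16.677 + √(278.12 + 47207.8))/4.7022 = (16.677 + 217.91)/4.7022 = 49.89 mm

49.9 mm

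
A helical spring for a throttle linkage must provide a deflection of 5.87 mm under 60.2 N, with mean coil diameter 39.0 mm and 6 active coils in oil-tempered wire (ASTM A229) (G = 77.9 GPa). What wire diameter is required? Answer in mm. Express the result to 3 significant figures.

4.40 mm

Required rate k = F/δ = 60.2/5.87 = 10.256 N/mm
d = (8D³N_a·k / G)^(1/4) = (8·39.0³·6·10.256 / (77.9×10³))^0.25
  = (374.85)^0.25 = 4.4001 mm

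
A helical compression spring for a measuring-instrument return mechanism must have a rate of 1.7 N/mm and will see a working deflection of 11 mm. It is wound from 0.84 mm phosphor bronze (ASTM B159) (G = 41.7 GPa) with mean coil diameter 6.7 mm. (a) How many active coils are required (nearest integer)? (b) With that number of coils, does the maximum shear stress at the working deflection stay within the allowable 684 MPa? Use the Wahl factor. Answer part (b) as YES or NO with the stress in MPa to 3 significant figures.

(a) 5 coils; (b) YES, τ_max = 647 MPa

N_a = Gd⁴/(8D³k) = (41.7×10³)(0.84⁴)/(8·6.7³·1.7) = 5.076 → N_a = 5
Actual rate k = Gd⁴/(8D³·5) = 1.7257 N/mm
Working load F = kδ = 1.7257·11 = 18.983 N
C = 6.7/0.84 = 7.9762; K_W = (4C−1)/(4C−4)+0.615/C = 1.1846
τ_max = K_W·8FD/(πd³) = 1.1846·546.44 = 647.31 MPa
τ_max ≤ 684 MPa → acceptable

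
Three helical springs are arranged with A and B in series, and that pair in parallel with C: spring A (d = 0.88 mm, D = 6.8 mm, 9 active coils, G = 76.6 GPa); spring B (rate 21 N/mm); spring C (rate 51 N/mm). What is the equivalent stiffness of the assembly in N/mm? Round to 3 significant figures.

52.9 N/mm

k_A = Gd⁴/(8D³N_a) = (76.6×10³)(0.88⁴)/(8·6.8³·9) = 2.0291 N/mm
Springs A,B series: k_AB = 1/(1/2.0291+1/21) = 1.8503 N/mm; parallel with C: k_eq = 1.8503+51 = 52.85 N/mm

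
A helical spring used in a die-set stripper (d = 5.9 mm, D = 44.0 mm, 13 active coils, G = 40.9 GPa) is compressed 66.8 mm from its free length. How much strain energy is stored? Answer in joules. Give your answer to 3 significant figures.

12.5 J

k = Gd⁴/(8D³N_a) = (40.9×10³)(5.9⁴)/(8·44.0³·13) = 5.5942 N/mm
U = ½kδ² = 0.5 × 5.5942 × 66.8² = 12481 N·mm = 12.481 J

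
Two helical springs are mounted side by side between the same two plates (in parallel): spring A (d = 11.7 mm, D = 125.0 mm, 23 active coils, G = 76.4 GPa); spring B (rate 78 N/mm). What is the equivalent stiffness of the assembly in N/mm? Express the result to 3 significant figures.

82.0 N/mm

k_A = Gd⁴/(8D³N_a) = (76.4×10³)(11.7⁴)/(8·125.0³·23) = 3.9837 N/mm
Parallel: k_eq = 3.9837 + 78 = 81.984 N/mm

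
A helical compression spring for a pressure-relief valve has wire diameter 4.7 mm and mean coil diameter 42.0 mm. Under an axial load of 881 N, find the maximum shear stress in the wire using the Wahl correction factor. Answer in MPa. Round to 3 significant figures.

Spring index C = D/d = 42.0/4.7 = 8.9362
K_W = (4C−1)/(4C−4) + 0.615/C = 34.745/31.745 + 0.0688 = 1.1633
τ₀ = 8FD/(πd³) = 8·881·42.0/(π·4.7³) = 296016/326.17 = 907.55 MPa
τ_max = K·τ₀ = 1.1633 × 907.55 = 1055.8 MPa

1060 MPa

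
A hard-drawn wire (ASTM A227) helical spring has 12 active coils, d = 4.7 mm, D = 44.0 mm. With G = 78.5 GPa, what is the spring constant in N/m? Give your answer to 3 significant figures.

4680 N/m

k = Gd⁴/(8D³N_a) = (78.5×10³ × 4.7⁴) / (8 × 44.0³ × 12)
  = 3.83055e+07 / 8.17766e+06 = 4.6842 N/mm = 4684.2 N/m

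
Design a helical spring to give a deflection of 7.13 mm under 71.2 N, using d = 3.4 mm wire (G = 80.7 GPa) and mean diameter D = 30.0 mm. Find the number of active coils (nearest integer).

5

Required rate k = F/δ = 71.2/7.13 = 9.986 N/mm
N_a = Gd⁴/(8D³k) = (80.7×10³ × 3.4⁴)/(8 × 30.0³ × 9.986)
    = 1.07842e+07 / 2.15697e+06 = 5 → 5 coils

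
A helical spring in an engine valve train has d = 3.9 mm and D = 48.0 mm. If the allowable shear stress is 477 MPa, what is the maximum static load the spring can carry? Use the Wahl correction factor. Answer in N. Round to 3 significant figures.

C = D/d = 48.0/3.9 = 12.3077
K_W = (4C−1)/(4C−4) + 0.615/C = 48.231/45.231 + 0.0500 = 1.1163
τ_max = K·8FD/(πd³) → F_max = τ_allow·πd³/(8DK)
F_max = 477·π·3.9³/(8·48.0·1.1163) = 88892/428.66 = 207.37 N

207 N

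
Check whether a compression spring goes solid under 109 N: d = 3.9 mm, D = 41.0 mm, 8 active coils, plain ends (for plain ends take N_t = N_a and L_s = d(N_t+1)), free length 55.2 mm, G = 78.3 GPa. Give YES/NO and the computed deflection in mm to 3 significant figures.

YES, δ = 26.5 mm

k = Gd⁴/(8D³N_a) = (78.3×10³)(3.9⁴)/(8·41.0³·8) = 4.1067 N/mm
N_t = 8; L_s = 3.9·9 = 35.1 mm; δ_solid = L₀ − L_s = 55.2 − 35.1 = 20.1 mm
δ = F/k = 109/4.1067 = 26.542 mm
δ ≥ δ_solid → spring goes solid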